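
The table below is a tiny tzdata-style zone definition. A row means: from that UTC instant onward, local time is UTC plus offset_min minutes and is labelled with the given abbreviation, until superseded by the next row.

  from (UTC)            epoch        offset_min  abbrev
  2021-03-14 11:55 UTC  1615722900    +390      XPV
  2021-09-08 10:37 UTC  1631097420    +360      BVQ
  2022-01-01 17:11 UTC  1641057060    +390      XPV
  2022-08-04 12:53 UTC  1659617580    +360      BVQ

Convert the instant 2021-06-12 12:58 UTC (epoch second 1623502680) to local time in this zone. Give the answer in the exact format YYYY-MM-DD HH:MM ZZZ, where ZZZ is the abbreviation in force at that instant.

2021-06-12 19:28 XPV

Query: 2021-06-12 12:58 UTC
Rule 1/4 (XPV, +06:30): 2021-03-14 11:55 UTC ≤ query < 2021-09-08 10:37 UTC
12·60 + 58 + 390 = 1168 min
1168 = 0·1440 + 1168; 1168 = 19·60 + 28 → 19:28, same day
→ 2021-06-12 19:28 XPV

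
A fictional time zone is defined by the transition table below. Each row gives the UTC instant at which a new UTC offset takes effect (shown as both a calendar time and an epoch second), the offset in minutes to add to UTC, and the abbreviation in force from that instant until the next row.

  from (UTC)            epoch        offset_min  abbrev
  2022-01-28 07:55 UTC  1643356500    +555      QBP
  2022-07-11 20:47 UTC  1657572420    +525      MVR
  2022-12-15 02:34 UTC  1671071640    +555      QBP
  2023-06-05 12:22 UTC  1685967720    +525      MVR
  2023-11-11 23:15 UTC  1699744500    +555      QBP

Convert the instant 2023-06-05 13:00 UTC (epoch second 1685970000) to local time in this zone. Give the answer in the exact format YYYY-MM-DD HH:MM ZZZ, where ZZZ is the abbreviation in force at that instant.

2023-06-05 21:45 MVR

Query: 2023-06-05 13:00 UTC
Rule 4/5 (MVR, +08:45): 2023-06-05 12:22 UTC ≤ query < 2023-11-11 23:15 UTC
13·60 + 0 + 525 = 1305 min
1305 = 0·1440 + 1305; 1305 = 21·60 + 45 → 21:45, same day
→ 2023-06-05 21:45 MVR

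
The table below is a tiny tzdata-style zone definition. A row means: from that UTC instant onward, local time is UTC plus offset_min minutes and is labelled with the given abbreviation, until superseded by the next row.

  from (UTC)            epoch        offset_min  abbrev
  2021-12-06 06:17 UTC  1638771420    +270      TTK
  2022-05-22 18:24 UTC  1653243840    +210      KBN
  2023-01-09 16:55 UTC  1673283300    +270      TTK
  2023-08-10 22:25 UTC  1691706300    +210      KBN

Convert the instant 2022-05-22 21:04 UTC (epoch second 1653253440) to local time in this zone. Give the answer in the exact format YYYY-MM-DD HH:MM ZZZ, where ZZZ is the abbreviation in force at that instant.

2022-05-23 00:34 KBN

Query: 2022-05-22 21:04 UTC
Rule 2/4 (KBN, +03:30): 2022-05-22 18:24 UTC ≤ query < 2023-01-09 16:55 UTC
21·60 + 4 + 210 = 1474 min
1474 = 1·1440 + 34; 34 = 0·60 + 34 → 00:34, 2022-05-22 + 1 day = 2022-05-23
→ 2022-05-23 00:34 KBN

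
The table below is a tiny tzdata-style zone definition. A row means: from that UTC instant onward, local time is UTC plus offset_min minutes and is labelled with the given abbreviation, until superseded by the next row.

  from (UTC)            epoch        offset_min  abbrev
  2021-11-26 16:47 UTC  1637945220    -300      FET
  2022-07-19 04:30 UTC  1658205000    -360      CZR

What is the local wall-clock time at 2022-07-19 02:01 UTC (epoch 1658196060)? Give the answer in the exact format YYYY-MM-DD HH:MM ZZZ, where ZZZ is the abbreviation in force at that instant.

Query: 2022-07-19 02:01 UTC
Rule 1/2 (FET, -05:00): 2021-11-26 16:47 UTC ≤ query < 2022-07-19 04:30 UTC
2·60 + 1 - 300 = -179 min
-179 = -1·1440 + 1261; 1261 = 21·60 + 1 → 21:01, 2022-07-19 - 1 day = 2022-07-18
→ 2022-07-18 21:01 FET

2022-07-18 21:01 FET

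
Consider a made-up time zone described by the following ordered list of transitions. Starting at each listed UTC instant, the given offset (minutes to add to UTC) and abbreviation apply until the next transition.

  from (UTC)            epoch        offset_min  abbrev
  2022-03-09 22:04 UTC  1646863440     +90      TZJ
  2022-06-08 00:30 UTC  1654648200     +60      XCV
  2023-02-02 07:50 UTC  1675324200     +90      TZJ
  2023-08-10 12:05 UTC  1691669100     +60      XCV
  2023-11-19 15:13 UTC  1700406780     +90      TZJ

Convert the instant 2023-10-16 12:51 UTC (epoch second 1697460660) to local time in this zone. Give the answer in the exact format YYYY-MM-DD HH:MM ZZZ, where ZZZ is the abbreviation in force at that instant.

Query: 2023-10-16 12:51 UTC
Rule 4/5 (XCV, +01:00): 2023-08-10 12:05 UTC ≤ query < 2023-11-19 15:13 UTC
12·60 + 51 + 60 = 831 min
831 = 0·1440 + 831; 831 = 13·60 + 51 → 13:51, same day
→ 2023-10-16 13:51 XCV

2023-10-16 13:51 XCV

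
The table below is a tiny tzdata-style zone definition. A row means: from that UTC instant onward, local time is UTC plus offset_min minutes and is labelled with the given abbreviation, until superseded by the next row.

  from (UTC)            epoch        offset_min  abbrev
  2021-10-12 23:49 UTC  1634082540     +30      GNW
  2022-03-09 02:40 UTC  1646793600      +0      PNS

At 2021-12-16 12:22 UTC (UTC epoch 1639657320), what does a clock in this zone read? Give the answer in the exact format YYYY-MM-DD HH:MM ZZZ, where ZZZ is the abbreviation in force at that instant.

2021-12-16 12:52 GNW

Query: 2021-12-16 12:22 UTC
Rule 1/2 (GNW, +00:30): 2021-10-12 23:49 UTC ≤ query < 2022-03-09 02:40 UTC
12·60 + 22 + 30 = 772 min
772 = 0·1440 + 772; 772 = 12·60 + 52 → 12:52, same day
→ 2021-12-16 12:52 GNW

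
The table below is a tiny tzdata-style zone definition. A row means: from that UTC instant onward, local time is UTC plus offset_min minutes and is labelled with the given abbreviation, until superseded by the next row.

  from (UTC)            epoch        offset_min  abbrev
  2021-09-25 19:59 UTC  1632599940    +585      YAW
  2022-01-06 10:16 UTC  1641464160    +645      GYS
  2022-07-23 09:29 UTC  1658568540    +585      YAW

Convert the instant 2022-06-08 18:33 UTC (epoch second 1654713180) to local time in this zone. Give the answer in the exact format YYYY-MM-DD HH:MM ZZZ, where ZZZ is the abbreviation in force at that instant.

2022-06-09 05:18 GYS

Query: 2022-06-08 18:33 UTC
Rule 2/3 (GYS, +10:45): 2022-01-06 10:16 UTC ≤ query < 2022-07-23 09:29 UTC
18·60 + 33 + 645 = 1758 min
1758 = 1·1440 + 318; 318 = 5·60 + 18 → 05:18, 2022-06-08 + 1 day = 2022-06-09
→ 2022-06-09 05:18 GYS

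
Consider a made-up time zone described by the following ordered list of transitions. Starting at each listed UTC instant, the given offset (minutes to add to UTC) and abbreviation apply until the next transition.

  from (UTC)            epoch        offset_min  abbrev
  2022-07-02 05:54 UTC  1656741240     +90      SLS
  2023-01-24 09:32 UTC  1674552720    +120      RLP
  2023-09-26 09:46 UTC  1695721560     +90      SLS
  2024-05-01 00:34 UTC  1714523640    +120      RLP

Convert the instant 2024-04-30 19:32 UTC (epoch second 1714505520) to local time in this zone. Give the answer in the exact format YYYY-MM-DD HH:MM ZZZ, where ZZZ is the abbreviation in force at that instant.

Query: 2024-04-30 19:32 UTC
Rule 3/4 (SLS, +01:30): 2023-09-26 09:46 UTC ≤ query < 2024-05-01 00:34 UTC
19·60 + 32 + 90 = 1262 min
1262 = 0·1440 + 1262; 1262 = 21·60 + 2 → 21:02, same day
→ 2024-04-30 21:02 SLS

2024-04-30 21:02 SLS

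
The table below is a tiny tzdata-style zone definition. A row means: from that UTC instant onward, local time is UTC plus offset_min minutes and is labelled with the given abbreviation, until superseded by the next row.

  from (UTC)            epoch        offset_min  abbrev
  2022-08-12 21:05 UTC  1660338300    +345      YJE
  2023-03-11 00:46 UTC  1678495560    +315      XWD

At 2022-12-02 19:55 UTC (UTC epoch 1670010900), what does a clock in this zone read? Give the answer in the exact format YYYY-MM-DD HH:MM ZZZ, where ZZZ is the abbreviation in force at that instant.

2022-12-03 01:40 YJE

Query: 2022-12-02 19:55 UTC
Rule 1/2 (YJE, +05:45): 2022-08-12 21:05 UTC ≤ query < 2023-03-11 00:46 UTC
19·60 + 55 + 345 = 1540 min
1540 = 1·1440 + 100; 100 = 1·60 + 40 → 01:40, 2022-12-02 + 1 day = 2022-12-03
→ 2022-12-03 01:40 YJE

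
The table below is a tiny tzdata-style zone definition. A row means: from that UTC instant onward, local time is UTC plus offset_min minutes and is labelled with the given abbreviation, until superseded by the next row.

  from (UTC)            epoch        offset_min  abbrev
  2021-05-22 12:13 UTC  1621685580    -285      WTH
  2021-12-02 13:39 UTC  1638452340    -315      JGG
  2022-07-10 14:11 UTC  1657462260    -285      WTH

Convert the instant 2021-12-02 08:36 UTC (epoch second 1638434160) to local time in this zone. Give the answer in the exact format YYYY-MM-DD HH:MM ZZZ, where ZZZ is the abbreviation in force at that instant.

Query: 2021-12-02 08:36 UTC
Rule 1/3 (WTH, -04:45): 2021-05-22 12:13 UTC ≤ query < 2021-12-02 13:39 UTC
8·60 + 36 - 285 = 231 min
231 = 0·1440 + 231; 231 = 3·60 + 51 → 03:51, same day
→ 2021-12-02 03:51 WTH

2021-12-02 03:51 WTH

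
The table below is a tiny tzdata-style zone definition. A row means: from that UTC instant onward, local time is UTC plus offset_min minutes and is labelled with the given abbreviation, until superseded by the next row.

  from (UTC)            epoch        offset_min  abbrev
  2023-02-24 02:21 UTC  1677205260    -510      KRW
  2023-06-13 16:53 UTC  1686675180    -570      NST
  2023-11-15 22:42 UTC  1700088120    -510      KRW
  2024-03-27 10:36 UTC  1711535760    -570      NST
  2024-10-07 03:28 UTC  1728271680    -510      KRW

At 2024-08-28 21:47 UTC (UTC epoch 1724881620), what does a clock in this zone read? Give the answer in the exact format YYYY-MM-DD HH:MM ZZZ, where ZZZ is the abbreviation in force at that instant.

2024-08-28 12:17 NST

Query: 2024-08-28 21:47 UTC
Rule 4/5 (NST, -09:30): 2024-03-27 10:36 UTC ≤ query < 2024-10-07 03:28 UTC
21·60 + 47 - 570 = 737 min
737 = 0·1440 + 737; 737 = 12·60 + 17 → 12:17, same day
→ 2024-08-28 12:17 NST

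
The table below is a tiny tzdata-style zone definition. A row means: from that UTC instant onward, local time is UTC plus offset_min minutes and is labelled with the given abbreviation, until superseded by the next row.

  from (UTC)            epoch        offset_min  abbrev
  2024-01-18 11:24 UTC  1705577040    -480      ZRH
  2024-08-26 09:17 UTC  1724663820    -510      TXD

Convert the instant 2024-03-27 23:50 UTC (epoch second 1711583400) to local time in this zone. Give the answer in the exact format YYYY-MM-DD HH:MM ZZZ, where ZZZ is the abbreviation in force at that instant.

2024-03-27 15:50 ZRH

Query: 2024-03-27 23:50 UTC
Rule 1/2 (ZRH, -08:00): 2024-01-18 11:24 UTC ≤ query < 2024-08-26 09:17 UTC
23·60 + 50 - 480 = 950 min
950 = 0·1440 + 950; 950 = 15·60 + 50 → 15:50, same day
→ 2024-03-27 15:50 ZRH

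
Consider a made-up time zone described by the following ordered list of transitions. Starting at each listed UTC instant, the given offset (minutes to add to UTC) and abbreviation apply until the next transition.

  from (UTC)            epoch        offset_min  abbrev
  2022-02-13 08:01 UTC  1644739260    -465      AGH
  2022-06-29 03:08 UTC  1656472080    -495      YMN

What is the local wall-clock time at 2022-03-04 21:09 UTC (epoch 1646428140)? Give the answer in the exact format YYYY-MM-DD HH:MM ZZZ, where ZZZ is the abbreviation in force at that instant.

2022-03-04 13:24 AGH

Query: 2022-03-04 21:09 UTC
Rule 1/2 (AGH, -07:45): 2022-02-13 08:01 UTC ≤ query < 2022-06-29 03:08 UTC
21·60 + 9 - 465 = 804 min
804 = 0·1440 + 804; 804 = 13·60 + 24 → 13:24, same day
→ 2022-03-04 13:24 AGH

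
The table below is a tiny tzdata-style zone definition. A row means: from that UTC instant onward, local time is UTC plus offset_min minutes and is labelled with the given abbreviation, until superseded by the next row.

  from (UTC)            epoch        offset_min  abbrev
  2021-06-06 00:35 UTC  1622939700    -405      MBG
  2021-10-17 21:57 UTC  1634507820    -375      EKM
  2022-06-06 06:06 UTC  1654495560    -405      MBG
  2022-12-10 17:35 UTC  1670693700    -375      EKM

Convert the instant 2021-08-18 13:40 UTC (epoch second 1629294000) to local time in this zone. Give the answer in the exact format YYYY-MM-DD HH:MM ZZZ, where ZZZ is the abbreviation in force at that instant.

2021-08-18 06:55 MBG

Query: 2021-08-18 13:40 UTC
Rule 1/4 (MBG, -06:45): 2021-06-06 00:35 UTC ≤ query < 2021-10-17 21:57 UTC
13·60 + 40 - 405 = 415 min
415 = 0·1440 + 415; 415 = 6·60 + 55 → 06:55, same day
→ 2021-08-18 06:55 MBG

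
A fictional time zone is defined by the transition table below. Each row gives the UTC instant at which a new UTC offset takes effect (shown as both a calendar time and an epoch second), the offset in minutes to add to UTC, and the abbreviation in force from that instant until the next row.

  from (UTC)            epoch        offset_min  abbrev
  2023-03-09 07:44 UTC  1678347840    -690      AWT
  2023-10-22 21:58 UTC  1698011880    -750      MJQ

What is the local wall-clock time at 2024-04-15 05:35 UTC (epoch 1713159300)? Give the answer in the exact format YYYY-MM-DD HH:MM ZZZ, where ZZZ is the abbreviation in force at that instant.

2024-04-14 17:05 MJQ

Query: 2024-04-15 05:35 UTC
Rule 2/2 (MJQ, -12:30): 2023-10-22 21:58 UTC ≤ query < +∞
5·60 + 35 - 750 = -415 min
-415 = -1·1440 + 1025; 1025 = 17·60 + 5 → 17:05, 2024-04-15 - 1 day = 2024-04-14
→ 2024-04-14 17:05 MJQ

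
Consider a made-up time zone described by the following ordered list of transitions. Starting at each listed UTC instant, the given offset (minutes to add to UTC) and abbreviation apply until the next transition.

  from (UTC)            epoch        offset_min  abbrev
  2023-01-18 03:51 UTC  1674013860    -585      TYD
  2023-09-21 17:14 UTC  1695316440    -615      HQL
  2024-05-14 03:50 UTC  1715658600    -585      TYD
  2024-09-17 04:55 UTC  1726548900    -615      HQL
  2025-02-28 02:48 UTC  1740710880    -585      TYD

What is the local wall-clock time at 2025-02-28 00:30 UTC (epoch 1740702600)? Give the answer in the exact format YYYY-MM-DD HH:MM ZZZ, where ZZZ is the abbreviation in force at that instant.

2025-02-27 14:15 HQL

Query: 2025-02-28 00:30 UTC
Rule 4/5 (HQL, -10:15): 2024-09-17 04:55 UTC ≤ query < 2025-02-28 02:48 UTC
0·60 + 30 - 615 = -585 min
-585 = -1·1440 + 855; 855 = 14·60 + 15 → 14:15, 2025-02-28 - 1 day = 2025-02-27
→ 2025-02-27 14:15 HQL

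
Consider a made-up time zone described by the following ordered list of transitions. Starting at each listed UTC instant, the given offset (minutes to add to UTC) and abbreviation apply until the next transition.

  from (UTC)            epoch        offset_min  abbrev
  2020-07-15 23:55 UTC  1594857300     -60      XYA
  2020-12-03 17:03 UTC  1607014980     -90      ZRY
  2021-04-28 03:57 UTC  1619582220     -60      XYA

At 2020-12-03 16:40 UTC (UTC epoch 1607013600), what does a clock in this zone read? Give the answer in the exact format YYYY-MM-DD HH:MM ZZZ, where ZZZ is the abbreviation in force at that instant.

Query: 2020-12-03 16:40 UTC
Rule 1/3 (XYA, -01:00): 2020-07-15 23:55 UTC ≤ query < 2020-12-03 17:03 UTC
16·60 + 40 - 60 = 940 min
940 = 0·1440 + 940; 940 = 15·60 + 40 → 15:40, same day
→ 2020-12-03 15:40 XYA

2020-12-03 15:40 XYA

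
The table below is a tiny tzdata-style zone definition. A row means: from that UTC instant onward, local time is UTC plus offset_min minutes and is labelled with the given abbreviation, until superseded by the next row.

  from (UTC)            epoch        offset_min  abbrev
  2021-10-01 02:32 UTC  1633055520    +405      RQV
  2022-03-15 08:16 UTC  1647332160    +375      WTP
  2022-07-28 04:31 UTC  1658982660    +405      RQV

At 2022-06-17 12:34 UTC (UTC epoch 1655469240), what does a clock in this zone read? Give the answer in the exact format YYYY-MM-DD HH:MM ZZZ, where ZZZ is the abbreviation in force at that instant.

2022-06-17 18:49 WTP

Query: 2022-06-17 12:34 UTC
Rule 2/3 (WTP, +06:15): 2022-03-15 08:16 UTC ≤ query < 2022-07-28 04:31 UTC
12·60 + 34 + 375 = 1129 min
1129 = 0·1440 + 1129; 1129 = 18·60 + 49 → 18:49, same day
→ 2022-06-17 18:49 WTP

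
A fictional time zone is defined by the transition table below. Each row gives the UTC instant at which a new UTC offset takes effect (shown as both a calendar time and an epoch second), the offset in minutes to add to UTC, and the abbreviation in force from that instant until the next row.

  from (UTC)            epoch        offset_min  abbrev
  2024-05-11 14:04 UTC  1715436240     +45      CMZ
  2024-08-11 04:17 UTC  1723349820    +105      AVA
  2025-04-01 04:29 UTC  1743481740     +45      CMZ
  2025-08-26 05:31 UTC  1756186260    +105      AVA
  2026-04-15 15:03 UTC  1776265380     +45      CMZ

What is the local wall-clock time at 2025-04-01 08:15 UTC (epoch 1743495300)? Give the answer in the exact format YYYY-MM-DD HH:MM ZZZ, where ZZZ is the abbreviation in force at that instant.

2025-04-01 09:00 CMZ

Query: 2025-04-01 08:15 UTC
Rule 3/5 (CMZ, +00:45): 2025-04-01 04:29 UTC ≤ query < 2025-08-26 05:31 UTC
8·60 + 15 + 45 = 540 min
540 = 0·1440 + 540; 540 = 9·60 + 0 → 09:00, same day
→ 2025-04-01 09:00 CMZ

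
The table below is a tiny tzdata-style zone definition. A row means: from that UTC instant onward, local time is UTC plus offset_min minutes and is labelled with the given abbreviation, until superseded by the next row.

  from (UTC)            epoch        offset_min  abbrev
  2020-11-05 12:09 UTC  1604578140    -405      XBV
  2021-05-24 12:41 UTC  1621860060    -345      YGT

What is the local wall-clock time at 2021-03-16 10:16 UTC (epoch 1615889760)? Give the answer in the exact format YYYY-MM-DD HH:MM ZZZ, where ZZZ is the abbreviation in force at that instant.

2021-03-16 03:31 XBV

Query: 2021-03-16 10:16 UTC
Rule 1/2 (XBV, -06:45): 2020-11-05 12:09 UTC ≤ query < 2021-05-24 12:41 UTC
10·60 + 16 - 405 = 211 min
211 = 0·1440 + 211; 211 = 3·60 + 31 → 03:31, same day
→ 2021-03-16 03:31 XBV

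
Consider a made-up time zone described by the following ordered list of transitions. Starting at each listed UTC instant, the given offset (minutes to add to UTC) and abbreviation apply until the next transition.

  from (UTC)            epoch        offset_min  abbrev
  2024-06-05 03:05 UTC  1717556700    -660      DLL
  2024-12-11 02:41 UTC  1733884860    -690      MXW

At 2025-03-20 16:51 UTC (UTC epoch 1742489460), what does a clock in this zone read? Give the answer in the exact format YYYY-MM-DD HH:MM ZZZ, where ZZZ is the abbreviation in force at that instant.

2025-03-20 05:21 MXW

Query: 2025-03-20 16:51 UTC
Rule 2/2 (MXW, -11:30): 2024-12-11 02:41 UTC ≤ query < +∞
16·60 + 51 - 690 = 321 min
321 = 0·1440 + 321; 321 = 5·60 + 21 → 05:21, same day
→ 2025-03-20 05:21 MXW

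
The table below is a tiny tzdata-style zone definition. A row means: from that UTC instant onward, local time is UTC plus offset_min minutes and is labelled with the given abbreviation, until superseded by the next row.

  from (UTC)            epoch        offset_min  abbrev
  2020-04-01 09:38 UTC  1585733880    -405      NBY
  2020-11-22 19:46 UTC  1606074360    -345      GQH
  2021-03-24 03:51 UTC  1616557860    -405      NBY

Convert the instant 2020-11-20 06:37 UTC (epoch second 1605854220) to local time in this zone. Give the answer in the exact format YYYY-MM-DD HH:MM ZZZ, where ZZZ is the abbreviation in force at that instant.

Query: 2020-11-20 06:37 UTC
Rule 1/3 (NBY, -06:45): 2020-04-01 09:38 UTC ≤ query < 2020-11-22 19:46 UTC
6·60 + 37 - 405 = -8 min
-8 = -1·1440 + 1432; 1432 = 23·60 + 52 → 23:52, 2020-11-20 - 1 day = 2020-11-19
→ 2020-11-19 23:52 NBY

2020-11-19 23:52 NBY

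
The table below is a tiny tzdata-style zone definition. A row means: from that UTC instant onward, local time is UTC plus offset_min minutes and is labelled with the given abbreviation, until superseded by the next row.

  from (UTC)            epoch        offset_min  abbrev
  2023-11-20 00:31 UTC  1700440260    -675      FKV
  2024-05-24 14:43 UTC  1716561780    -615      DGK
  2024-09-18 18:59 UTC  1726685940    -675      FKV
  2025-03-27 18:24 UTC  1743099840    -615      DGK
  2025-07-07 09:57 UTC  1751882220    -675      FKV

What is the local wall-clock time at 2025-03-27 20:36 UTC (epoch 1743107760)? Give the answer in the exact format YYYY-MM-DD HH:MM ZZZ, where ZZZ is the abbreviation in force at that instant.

2025-03-27 10:21 DGK

Query: 2025-03-27 20:36 UTC
Rule 4/5 (DGK, -10:15): 2025-03-27 18:24 UTC ≤ query < 2025-07-07 09:57 UTC
20·60 + 36 - 615 = 621 min
621 = 0·1440 + 621; 621 = 10·60 + 21 → 10:21, same day
→ 2025-03-27 10:21 DGK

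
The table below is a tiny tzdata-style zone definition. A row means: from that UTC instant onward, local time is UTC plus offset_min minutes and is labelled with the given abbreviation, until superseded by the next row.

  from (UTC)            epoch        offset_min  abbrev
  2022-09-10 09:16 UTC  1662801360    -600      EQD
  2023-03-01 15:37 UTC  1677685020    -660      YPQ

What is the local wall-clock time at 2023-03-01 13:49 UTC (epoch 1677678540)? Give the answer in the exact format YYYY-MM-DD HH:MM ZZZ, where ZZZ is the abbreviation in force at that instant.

Query: 2023-03-01 13:49 UTC
Rule 1/2 (EQD, -10:00): 2022-09-10 09:16 UTC ≤ query < 2023-03-01 15:37 UTC
13·60 + 49 - 600 = 229 min
229 = 0·1440 + 229; 229 = 3·60 + 49 → 03:49, same day
→ 2023-03-01 03:49 EQD

2023-03-01 03:49 EQD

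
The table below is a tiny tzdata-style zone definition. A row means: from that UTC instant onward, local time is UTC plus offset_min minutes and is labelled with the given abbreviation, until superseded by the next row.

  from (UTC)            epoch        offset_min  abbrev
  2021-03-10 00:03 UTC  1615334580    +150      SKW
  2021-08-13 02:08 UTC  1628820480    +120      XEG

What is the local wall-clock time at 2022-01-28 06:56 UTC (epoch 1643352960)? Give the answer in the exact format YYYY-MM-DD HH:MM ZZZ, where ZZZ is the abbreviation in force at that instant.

2022-01-28 08:56 XEG

Query: 2022-01-28 06:56 UTC
Rule 2/2 (XEG, +02:00): 2021-08-13 02:08 UTC ≤ query < +∞
6·60 + 56 + 120 = 536 min
536 = 0·1440 + 536; 536 = 8·60 + 56 → 08:56, same day
→ 2022-01-28 08:56 XEG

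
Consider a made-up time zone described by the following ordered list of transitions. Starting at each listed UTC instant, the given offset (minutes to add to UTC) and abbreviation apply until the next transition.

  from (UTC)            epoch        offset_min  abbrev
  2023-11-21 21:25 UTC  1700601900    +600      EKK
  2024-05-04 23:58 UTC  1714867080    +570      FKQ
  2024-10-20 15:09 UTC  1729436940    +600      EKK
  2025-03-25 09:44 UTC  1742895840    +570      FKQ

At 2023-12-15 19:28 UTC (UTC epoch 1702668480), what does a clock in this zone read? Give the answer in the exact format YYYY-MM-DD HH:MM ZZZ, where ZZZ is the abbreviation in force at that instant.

Query: 2023-12-15 19:28 UTC
Rule 1/4 (EKK, +10:00): 2023-11-21 21:25 UTC ≤ query < 2024-05-04 23:58 UTC
19·60 + 28 + 600 = 1768 min
1768 = 1·1440 + 328; 328 = 5·60 + 28 → 05:28, 2023-12-15 + 1 day = 2023-12-16
→ 2023-12-16 05:28 EKK

2023-12-16 05:28 EKK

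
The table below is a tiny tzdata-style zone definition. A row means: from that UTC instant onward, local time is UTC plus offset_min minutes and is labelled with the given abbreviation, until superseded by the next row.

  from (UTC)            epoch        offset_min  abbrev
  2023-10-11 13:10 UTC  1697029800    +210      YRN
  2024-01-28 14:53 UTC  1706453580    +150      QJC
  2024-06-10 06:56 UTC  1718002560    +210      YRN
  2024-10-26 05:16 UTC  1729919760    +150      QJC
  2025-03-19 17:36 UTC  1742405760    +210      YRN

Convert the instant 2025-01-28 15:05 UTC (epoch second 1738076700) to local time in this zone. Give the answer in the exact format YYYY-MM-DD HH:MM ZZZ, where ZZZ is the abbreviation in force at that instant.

Query: 2025-01-28 15:05 UTC
Rule 4/5 (QJC, +02:30): 2024-10-26 05:16 UTC ≤ query < 2025-03-19 17:36 UTC
15·60 + 5 + 150 = 1055 min
1055 = 0·1440 + 1055; 1055 = 17·60 + 35 → 17:35, same day
→ 2025-01-28 17:35 QJC

2025-01-28 17:35 QJC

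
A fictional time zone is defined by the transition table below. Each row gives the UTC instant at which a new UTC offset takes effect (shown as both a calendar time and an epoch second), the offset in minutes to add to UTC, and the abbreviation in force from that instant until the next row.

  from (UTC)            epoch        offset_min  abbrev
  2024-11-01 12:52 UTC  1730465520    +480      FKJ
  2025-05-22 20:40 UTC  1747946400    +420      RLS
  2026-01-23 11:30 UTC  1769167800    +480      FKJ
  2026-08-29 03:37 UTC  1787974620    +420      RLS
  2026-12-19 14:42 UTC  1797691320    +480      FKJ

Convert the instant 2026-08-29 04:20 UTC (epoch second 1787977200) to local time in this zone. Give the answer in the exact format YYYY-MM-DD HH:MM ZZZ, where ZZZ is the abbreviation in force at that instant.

Query: 2026-08-29 04:20 UTC
Rule 4/5 (RLS, +07:00): 2026-08-29 03:37 UTC ≤ query < 2026-12-19 14:42 UTC
4·60 + 20 + 420 = 680 min
680 = 0·1440 + 680; 680 = 11·60 + 20 → 11:20, same day
→ 2026-08-29 11:20 RLS

2026-08-29 11:20 RLS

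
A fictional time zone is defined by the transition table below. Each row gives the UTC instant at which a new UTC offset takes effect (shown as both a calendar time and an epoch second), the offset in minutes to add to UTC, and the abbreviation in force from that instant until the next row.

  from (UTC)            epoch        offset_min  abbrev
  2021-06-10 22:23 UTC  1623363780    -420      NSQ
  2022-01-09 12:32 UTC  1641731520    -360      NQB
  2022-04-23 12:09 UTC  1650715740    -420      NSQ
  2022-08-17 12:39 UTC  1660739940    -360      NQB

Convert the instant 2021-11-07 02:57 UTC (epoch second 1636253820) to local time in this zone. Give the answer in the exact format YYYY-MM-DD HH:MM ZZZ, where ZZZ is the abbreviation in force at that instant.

Query: 2021-11-07 02:57 UTC
Rule 1/4 (NSQ, -07:00): 2021-06-10 22:23 UTC ≤ query < 2022-01-09 12:32 UTC
2·60 + 57 - 420 = -243 min
-243 = -1·1440 + 1197; 1197 = 19·60 + 57 → 19:57, 2021-11-07 - 1 day = 2021-11-06
→ 2021-11-06 19:57 NSQ

2021-11-06 19:57 NSQ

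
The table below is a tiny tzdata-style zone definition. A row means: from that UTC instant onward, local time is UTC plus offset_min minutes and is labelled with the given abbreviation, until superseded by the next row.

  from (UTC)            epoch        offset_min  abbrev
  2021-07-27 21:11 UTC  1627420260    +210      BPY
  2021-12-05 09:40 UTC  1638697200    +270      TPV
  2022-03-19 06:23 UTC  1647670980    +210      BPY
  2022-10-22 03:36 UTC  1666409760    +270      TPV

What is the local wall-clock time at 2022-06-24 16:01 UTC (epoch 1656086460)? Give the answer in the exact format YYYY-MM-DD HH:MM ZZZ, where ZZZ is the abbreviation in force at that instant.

Query: 2022-06-24 16:01 UTC
Rule 3/4 (BPY, +03:30): 2022-03-19 06:23 UTC ≤ query < 2022-10-22 03:36 UTC
16·60 + 1 + 210 = 1171 min
1171 = 0·1440 + 1171; 1171 = 19·60 + 31 → 19:31, same day
→ 2022-06-24 19:31 BPY

2022-06-24 19:31 BPY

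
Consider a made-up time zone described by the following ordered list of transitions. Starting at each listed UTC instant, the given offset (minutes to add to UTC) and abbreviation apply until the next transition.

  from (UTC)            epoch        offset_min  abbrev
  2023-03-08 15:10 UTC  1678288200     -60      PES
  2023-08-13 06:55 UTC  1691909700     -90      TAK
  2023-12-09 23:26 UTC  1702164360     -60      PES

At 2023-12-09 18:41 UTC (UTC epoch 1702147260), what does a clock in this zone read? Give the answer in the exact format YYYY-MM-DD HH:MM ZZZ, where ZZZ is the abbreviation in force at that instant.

2023-12-09 17:11 TAK

Query: 2023-12-09 18:41 UTC
Rule 2/3 (TAK, -01:30): 2023-08-13 06:55 UTC ≤ query < 2023-12-09 23:26 UTC
18·60 + 41 - 90 = 1031 min
1031 = 0·1440 + 1031; 1031 = 17·60 + 11 → 17:11, same day
→ 2023-12-09 17:11 TAK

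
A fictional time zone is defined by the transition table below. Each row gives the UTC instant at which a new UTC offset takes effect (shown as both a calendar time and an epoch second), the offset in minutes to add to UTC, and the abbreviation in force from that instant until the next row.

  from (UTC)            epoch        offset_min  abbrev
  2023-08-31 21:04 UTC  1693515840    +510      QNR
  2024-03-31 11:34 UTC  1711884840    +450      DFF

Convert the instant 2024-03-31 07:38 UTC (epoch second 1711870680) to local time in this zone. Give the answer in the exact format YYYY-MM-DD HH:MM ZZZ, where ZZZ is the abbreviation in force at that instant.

2024-03-31 16:08 QNR

Query: 2024-03-31 07:38 UTC
Rule 1/2 (QNR, +08:30): 2023-08-31 21:04 UTC ≤ query < 2024-03-31 11:34 UTC
7·60 + 38 + 510 = 968 min
968 = 0·1440 + 968; 968 = 16·60 + 8 → 16:08, same day
→ 2024-03-31 16:08 QNR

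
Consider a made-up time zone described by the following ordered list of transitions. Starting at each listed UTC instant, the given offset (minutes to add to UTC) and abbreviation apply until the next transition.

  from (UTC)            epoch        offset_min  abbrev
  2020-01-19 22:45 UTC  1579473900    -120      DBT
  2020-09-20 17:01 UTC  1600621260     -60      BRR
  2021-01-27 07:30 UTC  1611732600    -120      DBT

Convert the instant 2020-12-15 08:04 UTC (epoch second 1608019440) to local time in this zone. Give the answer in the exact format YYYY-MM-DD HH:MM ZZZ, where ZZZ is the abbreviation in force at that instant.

2020-12-15 07:04 BRR

Query: 2020-12-15 08:04 UTC
Rule 2/3 (BRR, -01:00): 2020-09-20 17:01 UTC ≤ query < 2021-01-27 07:30 UTC
8·60 + 4 - 60 = 424 min
424 = 0·1440 + 424; 424 = 7·60 + 4 → 07:04, same day
→ 2020-12-15 07:04 BRR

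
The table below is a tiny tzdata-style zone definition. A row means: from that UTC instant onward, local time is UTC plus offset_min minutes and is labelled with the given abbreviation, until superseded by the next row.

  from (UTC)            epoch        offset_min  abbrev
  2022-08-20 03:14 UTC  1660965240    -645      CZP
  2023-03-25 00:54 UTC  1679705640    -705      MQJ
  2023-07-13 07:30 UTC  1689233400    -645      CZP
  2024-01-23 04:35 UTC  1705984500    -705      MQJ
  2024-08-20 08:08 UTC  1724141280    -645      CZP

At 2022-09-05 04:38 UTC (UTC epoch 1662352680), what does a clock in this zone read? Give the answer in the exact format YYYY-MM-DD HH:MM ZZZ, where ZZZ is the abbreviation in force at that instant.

2022-09-04 17:53 CZP

Query: 2022-09-05 04:38 UTC
Rule 1/5 (CZP, -10:45): 2022-08-20 03:14 UTC ≤ query < 2023-03-25 00:54 UTC
4·60 + 38 - 645 = -367 min
-367 = -1·1440 + 1073; 1073 = 17·60 + 53 → 17:53, 2022-09-05 - 1 day = 2022-09-04
→ 2022-09-04 17:53 CZP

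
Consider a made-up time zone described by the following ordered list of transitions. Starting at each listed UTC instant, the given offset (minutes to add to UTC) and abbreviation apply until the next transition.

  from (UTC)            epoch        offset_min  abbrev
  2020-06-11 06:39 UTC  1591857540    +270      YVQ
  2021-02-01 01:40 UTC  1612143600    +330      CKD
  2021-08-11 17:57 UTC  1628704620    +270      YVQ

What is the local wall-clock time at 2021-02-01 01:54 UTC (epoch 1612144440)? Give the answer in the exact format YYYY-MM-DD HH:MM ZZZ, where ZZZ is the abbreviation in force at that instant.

Query: 2021-02-01 01:54 UTC
Rule 2/3 (CKD, +05:30): 2021-02-01 01:40 UTC ≤ query < 2021-08-11 17:57 UTC
1·60 + 54 + 330 = 444 min
444 = 0·1440 + 444; 444 = 7·60 + 24 → 07:24, same day
→ 2021-02-01 07:24 CKD

2021-02-01 07:24 CKD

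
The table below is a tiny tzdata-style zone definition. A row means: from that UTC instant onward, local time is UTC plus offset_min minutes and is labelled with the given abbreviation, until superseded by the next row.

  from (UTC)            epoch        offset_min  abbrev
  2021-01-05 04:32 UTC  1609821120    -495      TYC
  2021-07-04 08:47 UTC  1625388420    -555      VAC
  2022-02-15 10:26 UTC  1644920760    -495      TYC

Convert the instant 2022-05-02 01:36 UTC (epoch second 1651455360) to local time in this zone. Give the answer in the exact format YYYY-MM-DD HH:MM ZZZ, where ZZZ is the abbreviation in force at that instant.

Query: 2022-05-02 01:36 UTC
Rule 3/3 (TYC, -08:15): 2022-02-15 10:26 UTC ≤ query < +∞
1·60 + 36 - 495 = -399 min
-399 = -1·1440 + 1041; 1041 = 17·60 + 21 → 17:21, 2022-05-02 - 1 day = 2022-05-01
→ 2022-05-01 17:21 TYC

2022-05-01 17:21 TYC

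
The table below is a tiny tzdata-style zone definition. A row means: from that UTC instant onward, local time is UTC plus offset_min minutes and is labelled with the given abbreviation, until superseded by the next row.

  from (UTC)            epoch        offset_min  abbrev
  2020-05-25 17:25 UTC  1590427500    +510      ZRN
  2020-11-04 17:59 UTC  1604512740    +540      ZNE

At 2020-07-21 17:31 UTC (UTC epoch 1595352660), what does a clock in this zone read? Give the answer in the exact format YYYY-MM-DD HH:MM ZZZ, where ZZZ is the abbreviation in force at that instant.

2020-07-22 02:01 ZRN

Query: 2020-07-21 17:31 UTC
Rule 1/2 (ZRN, +08:30): 2020-05-25 17:25 UTC ≤ query < 2020-11-04 17:59 UTC
17·60 + 31 + 510 = 1561 min
1561 = 1·1440 + 121; 121 = 2·60 + 1 → 02:01, 2020-07-21 + 1 day = 2020-07-22
→ 2020-07-22 02:01 ZRN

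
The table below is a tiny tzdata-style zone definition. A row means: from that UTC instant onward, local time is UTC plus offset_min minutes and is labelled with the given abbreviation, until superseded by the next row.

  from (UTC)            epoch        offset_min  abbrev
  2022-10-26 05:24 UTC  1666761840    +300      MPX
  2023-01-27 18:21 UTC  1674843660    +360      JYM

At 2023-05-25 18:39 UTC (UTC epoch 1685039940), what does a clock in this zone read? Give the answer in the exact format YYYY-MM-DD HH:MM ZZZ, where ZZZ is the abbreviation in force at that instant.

Query: 2023-05-25 18:39 UTC
Rule 2/2 (JYM, +06:00): 2023-01-27 18:21 UTC ≤ query < +∞
18·60 + 39 + 360 = 1479 min
1479 = 1·1440 + 39; 39 = 0·60 + 39 → 00:39, 2023-05-25 + 1 day = 2023-05-26
→ 2023-05-26 00:39 JYM

2023-05-26 00:39 JYM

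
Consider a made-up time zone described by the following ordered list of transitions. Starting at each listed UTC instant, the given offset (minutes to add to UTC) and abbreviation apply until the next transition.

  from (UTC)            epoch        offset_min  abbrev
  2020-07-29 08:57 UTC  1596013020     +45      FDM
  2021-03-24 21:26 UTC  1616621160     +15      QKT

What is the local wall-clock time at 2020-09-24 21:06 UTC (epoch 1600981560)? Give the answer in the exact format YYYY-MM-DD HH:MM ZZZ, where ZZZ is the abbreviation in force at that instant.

Query: 2020-09-24 21:06 UTC
Rule 1/2 (FDM, +00:45): 2020-07-29 08:57 UTC ≤ query < 2021-03-24 21:26 UTC
21·60 + 6 + 45 = 1311 min
1311 = 0·1440 + 1311; 1311 = 21·60 + 51 → 21:51, same day
→ 2020-09-24 21:51 FDM

2020-09-24 21:51 FDM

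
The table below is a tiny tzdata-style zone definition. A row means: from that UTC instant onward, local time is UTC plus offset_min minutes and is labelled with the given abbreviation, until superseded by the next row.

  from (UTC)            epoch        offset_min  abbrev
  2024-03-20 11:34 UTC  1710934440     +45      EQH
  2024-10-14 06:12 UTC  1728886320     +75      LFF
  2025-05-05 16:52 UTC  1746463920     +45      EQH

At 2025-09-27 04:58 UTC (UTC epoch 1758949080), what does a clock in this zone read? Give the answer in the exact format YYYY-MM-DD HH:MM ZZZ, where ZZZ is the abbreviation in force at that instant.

2025-09-27 05:43 EQH

Query: 2025-09-27 04:58 UTC
Rule 3/3 (EQH, +00:45): 2025-05-05 16:52 UTC ≤ query < +∞
4·60 + 58 + 45 = 343 min
343 = 0·1440 + 343; 343 = 5·60 + 43 → 05:43, same day
→ 2025-09-27 05:43 EQH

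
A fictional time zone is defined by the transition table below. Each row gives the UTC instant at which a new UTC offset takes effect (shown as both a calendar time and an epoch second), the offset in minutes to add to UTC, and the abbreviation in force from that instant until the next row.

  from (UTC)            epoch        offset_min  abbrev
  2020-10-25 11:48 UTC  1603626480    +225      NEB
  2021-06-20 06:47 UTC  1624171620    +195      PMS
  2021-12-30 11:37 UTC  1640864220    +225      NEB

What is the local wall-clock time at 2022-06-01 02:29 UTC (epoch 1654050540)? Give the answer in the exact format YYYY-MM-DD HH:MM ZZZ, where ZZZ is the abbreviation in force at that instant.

Query: 2022-06-01 02:29 UTC
Rule 3/3 (NEB, +03:45): 2021-12-30 11:37 UTC ≤ query < +∞
2·60 + 29 + 225 = 374 min
374 = 0·1440 + 374; 374 = 6·60 + 14 → 06:14, same day
→ 2022-06-01 06:14 NEB

2022-06-01 06:14 NEB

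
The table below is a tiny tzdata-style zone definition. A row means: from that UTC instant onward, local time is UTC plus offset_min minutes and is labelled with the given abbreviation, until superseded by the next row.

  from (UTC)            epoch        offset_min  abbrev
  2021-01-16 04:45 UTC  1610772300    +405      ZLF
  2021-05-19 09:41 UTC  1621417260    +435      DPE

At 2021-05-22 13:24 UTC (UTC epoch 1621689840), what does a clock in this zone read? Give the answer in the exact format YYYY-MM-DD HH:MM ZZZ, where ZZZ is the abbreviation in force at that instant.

2021-05-22 20:39 DPE

Query: 2021-05-22 13:24 UTC
Rule 2/2 (DPE, +07:15): 2021-05-19 09:41 UTC ≤ query < +∞
13·60 + 24 + 435 = 1239 min
1239 = 0·1440 + 1239; 1239 = 20·60 + 39 → 20:39, same day
→ 2021-05-22 20:39 DPE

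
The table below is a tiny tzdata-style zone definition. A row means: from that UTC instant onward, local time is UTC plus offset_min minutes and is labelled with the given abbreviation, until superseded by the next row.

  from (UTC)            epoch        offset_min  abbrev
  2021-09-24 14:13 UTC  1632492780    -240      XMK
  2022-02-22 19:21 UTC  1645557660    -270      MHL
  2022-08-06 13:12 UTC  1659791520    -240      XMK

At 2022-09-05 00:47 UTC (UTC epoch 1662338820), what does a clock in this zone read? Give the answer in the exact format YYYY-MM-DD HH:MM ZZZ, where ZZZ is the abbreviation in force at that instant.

2022-09-04 20:47 XMK

Query: 2022-09-05 00:47 UTC
Rule 3/3 (XMK, -04:00): 2022-08-06 13:12 UTC ≤ query < +∞
0·60 + 47 - 240 = -193 min
-193 = -1·1440 + 1247; 1247 = 20·60 + 47 → 20:47, 2022-09-05 - 1 day = 2022-09-04
→ 2022-09-04 20:47 XMK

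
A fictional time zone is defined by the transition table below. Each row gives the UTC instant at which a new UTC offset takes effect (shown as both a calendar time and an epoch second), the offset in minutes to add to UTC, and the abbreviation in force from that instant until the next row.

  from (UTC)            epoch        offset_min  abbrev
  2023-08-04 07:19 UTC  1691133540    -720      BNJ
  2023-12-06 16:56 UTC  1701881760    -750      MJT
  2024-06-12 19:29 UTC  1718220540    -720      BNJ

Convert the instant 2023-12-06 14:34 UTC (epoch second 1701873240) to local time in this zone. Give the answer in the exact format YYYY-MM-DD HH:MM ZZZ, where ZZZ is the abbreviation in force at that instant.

2023-12-06 02:34 BNJ

Query: 2023-12-06 14:34 UTC
Rule 1/3 (BNJ, -12:00): 2023-08-04 07:19 UTC ≤ query < 2023-12-06 16:56 UTC
14·60 + 34 - 720 = 154 min
154 = 0·1440 + 154; 154 = 2·60 + 34 → 02:34, same day
→ 2023-12-06 02:34 BNJ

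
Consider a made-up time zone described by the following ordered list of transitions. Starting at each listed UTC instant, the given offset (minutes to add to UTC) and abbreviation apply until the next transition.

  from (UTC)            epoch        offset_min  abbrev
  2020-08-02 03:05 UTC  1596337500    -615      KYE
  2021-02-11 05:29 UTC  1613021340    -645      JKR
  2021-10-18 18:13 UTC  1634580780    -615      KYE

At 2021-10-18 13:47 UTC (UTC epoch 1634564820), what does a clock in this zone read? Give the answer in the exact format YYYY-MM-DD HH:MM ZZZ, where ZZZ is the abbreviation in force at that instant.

Query: 2021-10-18 13:47 UTC
Rule 2/3 (JKR, -10:45): 2021-02-11 05:29 UTC ≤ query < 2021-10-18 18:13 UTC
13·60 + 47 - 645 = 182 min
182 = 0·1440 + 182; 182 = 3·60 + 2 → 03:02, same day
→ 2021-10-18 03:02 JKR

2021-10-18 03:02 JKR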